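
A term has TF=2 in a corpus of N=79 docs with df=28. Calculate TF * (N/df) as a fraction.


TF * (N/df)
= 2 * (79/28)
= 2 * 79/28
= 79/14

79/14


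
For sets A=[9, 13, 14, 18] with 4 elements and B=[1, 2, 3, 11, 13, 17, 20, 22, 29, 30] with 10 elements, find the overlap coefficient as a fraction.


A intersect B = [13]
|A intersect B| = 1
min(|A|, |B|) = min(4, 10) = 4
Overlap = 1 / 4 = 1/4

1/4


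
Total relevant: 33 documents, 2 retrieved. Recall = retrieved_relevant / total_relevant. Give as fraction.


Recall = retrieved_relevant / total_relevant
= 2 / 33
= 2 / (2 + 31)
= 2/33

2/33


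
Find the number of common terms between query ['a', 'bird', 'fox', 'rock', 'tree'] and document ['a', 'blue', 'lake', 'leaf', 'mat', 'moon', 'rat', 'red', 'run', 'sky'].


Query terms: ['a', 'bird', 'fox', 'rock', 'tree']
Document terms: ['a', 'blue', 'lake', 'leaf', 'mat', 'moon', 'rat', 'red', 'run', 'sky']
Common terms: ['a']
Overlap count = 1

1


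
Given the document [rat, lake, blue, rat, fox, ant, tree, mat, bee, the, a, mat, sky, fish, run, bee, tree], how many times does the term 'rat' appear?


Document has 17 words
Scanning for 'rat':
Found at positions: [0, 3]
Count = 2

2


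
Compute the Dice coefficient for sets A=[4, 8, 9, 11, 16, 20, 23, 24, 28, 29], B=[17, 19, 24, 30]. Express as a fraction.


A intersect B = [24]
|A intersect B| = 1
|A| = 10, |B| = 4
Dice = 2*1 / (10+4)
= 2 / 14 = 1/7

1/7


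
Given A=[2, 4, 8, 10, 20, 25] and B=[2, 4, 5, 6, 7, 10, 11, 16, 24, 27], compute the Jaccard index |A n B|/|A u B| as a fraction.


A intersect B = [2, 4, 10]
|A intersect B| = 3
A union B = [2, 4, 5, 6, 7, 8, 10, 11, 16, 20, 24, 25, 27]
|A union B| = 13
Jaccard = 3/13 = 3/13

3/13


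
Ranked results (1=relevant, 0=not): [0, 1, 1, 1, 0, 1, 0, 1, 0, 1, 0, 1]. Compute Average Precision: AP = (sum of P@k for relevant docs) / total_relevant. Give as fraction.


Computing P@k for each relevant position:
Position 1: not relevant
Position 2: relevant, P@2 = 1/2 = 1/2
Position 3: relevant, P@3 = 2/3 = 2/3
Position 4: relevant, P@4 = 3/4 = 3/4
Position 5: not relevant
Position 6: relevant, P@6 = 4/6 = 2/3
Position 7: not relevant
Position 8: relevant, P@8 = 5/8 = 5/8
Position 9: not relevant
Position 10: relevant, P@10 = 6/10 = 3/5
Position 11: not relevant
Position 12: relevant, P@12 = 7/12 = 7/12
Sum of P@k = 1/2 + 2/3 + 3/4 + 2/3 + 5/8 + 3/5 + 7/12 = 527/120
AP = 527/120 / 7 = 527/840

527/840


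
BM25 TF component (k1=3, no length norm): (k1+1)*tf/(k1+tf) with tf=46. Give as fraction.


BM25 TF component = (k1+1)*tf / (k1+tf)
k1 = 3, tf = 46
Numerator = (3+1)*46 = 184
Denominator = 3 + 46 = 49
= 184/49 = 184/49

184/49


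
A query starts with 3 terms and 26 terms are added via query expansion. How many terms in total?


Original terms: 3
Expansion terms: 26
Total = 3 + 26 = 29

29


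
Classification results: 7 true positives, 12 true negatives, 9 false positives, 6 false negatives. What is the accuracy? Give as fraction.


Accuracy = (TP + TN) / (TP + TN + FP + FN)
TP + TN = 7 + 12 = 19
Total = 7 + 12 + 9 + 6 = 34
Accuracy = 19 / 34 = 19/34

19/34


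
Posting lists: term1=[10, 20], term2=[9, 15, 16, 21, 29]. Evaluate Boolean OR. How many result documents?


Boolean OR: find union of posting lists
term1 docs: [10, 20]
term2 docs: [9, 15, 16, 21, 29]
Union: [9, 10, 15, 16, 20, 21, 29]
|union| = 7

7


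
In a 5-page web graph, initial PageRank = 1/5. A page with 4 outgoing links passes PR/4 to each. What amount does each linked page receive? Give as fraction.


Initial PR = 1/5 = 1/5
Outlinks = 4
Contribution per link = PR / outlinks
= 1/5 / 4
= 1/20

1/20


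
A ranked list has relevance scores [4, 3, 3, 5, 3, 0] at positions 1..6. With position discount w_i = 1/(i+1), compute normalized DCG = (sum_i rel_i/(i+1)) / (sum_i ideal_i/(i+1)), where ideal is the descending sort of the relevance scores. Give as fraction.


Position discount weights w_i = 1/(i+1) for i=1..6:
Weights = [1/2, 1/3, 1/4, 1/5, 1/6, 1/7]
Actual relevance: [4, 3, 3, 5, 3, 0]
DCG = 4/2 + 3/3 + 3/4 + 5/5 + 3/6 + 0/7 = 21/4
Ideal relevance (sorted desc): [5, 4, 3, 3, 3, 0]
Ideal DCG = 5/2 + 4/3 + 3/4 + 3/5 + 3/6 + 0/7 = 341/60
nDCG = DCG / ideal_DCG = 21/4 / 341/60 = 315/341

315/341


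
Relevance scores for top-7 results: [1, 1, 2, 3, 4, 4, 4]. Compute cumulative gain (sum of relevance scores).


Cumulative Gain = sum of relevance scores
Position 1: rel=1, running sum=1
Position 2: rel=1, running sum=2
Position 3: rel=2, running sum=4
Position 4: rel=3, running sum=7
Position 5: rel=4, running sum=11
Position 6: rel=4, running sum=15
Position 7: rel=4, running sum=19
CG = 19

19


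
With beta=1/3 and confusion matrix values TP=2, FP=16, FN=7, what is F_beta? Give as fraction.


P = TP/(TP+FP) = 2/18 = 1/9
R = TP/(TP+FN) = 2/9 = 2/9
beta^2 = 1/3^2 = 1/9
(1 + beta^2) = 10/9
Numerator = (1+beta^2)*P*R = 20/729
Denominator = beta^2*P + R = 1/81 + 2/9 = 19/81
F_beta = 20/171

20/171


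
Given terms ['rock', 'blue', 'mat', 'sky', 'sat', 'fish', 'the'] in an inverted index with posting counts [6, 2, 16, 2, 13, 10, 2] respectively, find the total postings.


Summing posting list sizes:
'rock': 6 postings
'blue': 2 postings
'mat': 16 postings
'sky': 2 postings
'sat': 13 postings
'fish': 10 postings
'the': 2 postings
Total = 6 + 2 + 16 + 2 + 13 + 10 + 2 = 51

51


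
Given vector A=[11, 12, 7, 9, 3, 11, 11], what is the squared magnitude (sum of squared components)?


|A|^2 = sum of squared components
A[0]^2 = 11^2 = 121
A[1]^2 = 12^2 = 144
A[2]^2 = 7^2 = 49
A[3]^2 = 9^2 = 81
A[4]^2 = 3^2 = 9
A[5]^2 = 11^2 = 121
A[6]^2 = 11^2 = 121
Sum = 121 + 144 + 49 + 81 + 9 + 121 + 121 = 646

646


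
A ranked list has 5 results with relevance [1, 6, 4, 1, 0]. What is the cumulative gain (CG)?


Cumulative Gain = sum of relevance scores
Position 1: rel=1, running sum=1
Position 2: rel=6, running sum=7
Position 3: rel=4, running sum=11
Position 4: rel=1, running sum=12
Position 5: rel=0, running sum=12
CG = 12

12


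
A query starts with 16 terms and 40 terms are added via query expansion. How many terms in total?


Original terms: 16
Expansion terms: 40
Total = 16 + 40 = 56

56


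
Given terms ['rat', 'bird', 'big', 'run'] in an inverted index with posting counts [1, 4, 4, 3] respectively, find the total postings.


Summing posting list sizes:
'rat': 1 postings
'bird': 4 postings
'big': 4 postings
'run': 3 postings
Total = 1 + 4 + 4 + 3 = 12

12


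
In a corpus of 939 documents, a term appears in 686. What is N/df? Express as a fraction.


IDF ratio = N / df
= 939 / 686
= 939/686

939/686


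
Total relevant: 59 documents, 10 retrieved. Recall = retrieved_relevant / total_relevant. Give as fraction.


Recall = retrieved_relevant / total_relevant
= 10 / 59
= 10 / (10 + 49)
= 10/59

10/59


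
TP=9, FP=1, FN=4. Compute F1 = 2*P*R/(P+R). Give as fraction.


F1 = 2 * P * R / (P + R)
P = TP/(TP+FP) = 9/10 = 9/10
R = TP/(TP+FN) = 9/13 = 9/13
2 * P * R = 2 * 9/10 * 9/13 = 81/65
P + R = 9/10 + 9/13 = 207/130
F1 = 81/65 / 207/130 = 18/23

18/23


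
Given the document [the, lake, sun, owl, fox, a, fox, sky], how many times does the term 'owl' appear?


Document has 8 words
Scanning for 'owl':
Found at positions: [3]
Count = 1

1


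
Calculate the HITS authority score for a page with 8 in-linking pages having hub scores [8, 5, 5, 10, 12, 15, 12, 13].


Authority = sum of hub scores of in-linkers
In-link 1: hub score = 8
In-link 2: hub score = 5
In-link 3: hub score = 5
In-link 4: hub score = 10
In-link 5: hub score = 12
In-link 6: hub score = 15
In-link 7: hub score = 12
In-link 8: hub score = 13
Authority = 8 + 5 + 5 + 10 + 12 + 15 + 12 + 13 = 80

80


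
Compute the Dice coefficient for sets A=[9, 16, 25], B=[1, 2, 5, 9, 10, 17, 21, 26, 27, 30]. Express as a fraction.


A intersect B = [9]
|A intersect B| = 1
|A| = 3, |B| = 10
Dice = 2*1 / (3+10)
= 2 / 13 = 2/13

2/13


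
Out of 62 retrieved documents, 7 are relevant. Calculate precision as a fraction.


Precision = relevant_retrieved / total_retrieved
= 7 / 62
= 7 / (7 + 55)
= 7/62

7/62


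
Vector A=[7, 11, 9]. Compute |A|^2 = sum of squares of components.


|A|^2 = sum of squared components
A[0]^2 = 7^2 = 49
A[1]^2 = 11^2 = 121
A[2]^2 = 9^2 = 81
Sum = 49 + 121 + 81 = 251

251


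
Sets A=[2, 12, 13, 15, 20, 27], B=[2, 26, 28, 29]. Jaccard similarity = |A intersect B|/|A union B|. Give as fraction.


A intersect B = [2]
|A intersect B| = 1
A union B = [2, 12, 13, 15, 20, 26, 27, 28, 29]
|A union B| = 9
Jaccard = 1/9 = 1/9

1/9


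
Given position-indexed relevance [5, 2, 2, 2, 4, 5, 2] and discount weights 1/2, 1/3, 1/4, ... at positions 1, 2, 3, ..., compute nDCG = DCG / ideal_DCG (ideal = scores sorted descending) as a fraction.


Position discount weights w_i = 1/(i+1) for i=1..7:
Weights = [1/2, 1/3, 1/4, 1/5, 1/6, 1/7, 1/8]
Actual relevance: [5, 2, 2, 2, 4, 5, 2]
DCG = 5/2 + 2/3 + 2/4 + 2/5 + 4/6 + 5/7 + 2/8 = 2393/420
Ideal relevance (sorted desc): [5, 5, 4, 2, 2, 2, 2]
Ideal DCG = 5/2 + 5/3 + 4/4 + 2/5 + 2/6 + 2/7 + 2/8 = 901/140
nDCG = DCG / ideal_DCG = 2393/420 / 901/140 = 2393/2703

2393/2703


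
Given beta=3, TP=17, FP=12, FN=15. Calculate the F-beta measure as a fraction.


P = TP/(TP+FP) = 17/29 = 17/29
R = TP/(TP+FN) = 17/32 = 17/32
beta^2 = 3^2 = 9
(1 + beta^2) = 10
Numerator = (1+beta^2)*P*R = 1445/464
Denominator = beta^2*P + R = 153/29 + 17/32 = 5389/928
F_beta = 170/317

170/317


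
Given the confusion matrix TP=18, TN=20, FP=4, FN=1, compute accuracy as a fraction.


Accuracy = (TP + TN) / (TP + TN + FP + FN)
TP + TN = 18 + 20 = 38
Total = 18 + 20 + 4 + 1 = 43
Accuracy = 38 / 43 = 38/43

38/43


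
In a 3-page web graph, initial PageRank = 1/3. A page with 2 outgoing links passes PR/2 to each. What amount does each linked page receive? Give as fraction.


Initial PR = 1/3 = 1/3
Outlinks = 2
Contribution per link = PR / outlinks
= 1/3 / 2
= 1/6

1/6


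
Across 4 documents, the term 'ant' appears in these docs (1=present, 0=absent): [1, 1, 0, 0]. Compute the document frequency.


Checking each document for 'ant':
Doc 1: present
Doc 2: present
Doc 3: absent
Doc 4: absent
df = sum of presences = 1 + 1 + 0 + 0 = 2

2


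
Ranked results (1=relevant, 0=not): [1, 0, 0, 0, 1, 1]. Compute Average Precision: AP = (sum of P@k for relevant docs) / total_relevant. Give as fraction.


Computing P@k for each relevant position:
Position 1: relevant, P@1 = 1/1 = 1
Position 2: not relevant
Position 3: not relevant
Position 4: not relevant
Position 5: relevant, P@5 = 2/5 = 2/5
Position 6: relevant, P@6 = 3/6 = 1/2
Sum of P@k = 1 + 2/5 + 1/2 = 19/10
AP = 19/10 / 3 = 19/30

19/30


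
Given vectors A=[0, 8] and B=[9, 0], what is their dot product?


Dot product = sum of element-wise products
A[0]*B[0] = 0*9 = 0
A[1]*B[1] = 8*0 = 0
Sum = 0 + 0 = 0

0


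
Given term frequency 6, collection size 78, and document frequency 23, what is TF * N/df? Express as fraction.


TF * (N/df)
= 6 * (78/23)
= 6 * 78/23
= 468/23

468/23


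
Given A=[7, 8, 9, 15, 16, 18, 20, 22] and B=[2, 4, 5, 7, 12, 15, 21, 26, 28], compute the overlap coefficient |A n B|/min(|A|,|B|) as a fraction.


A intersect B = [7, 15]
|A intersect B| = 2
min(|A|, |B|) = min(8, 9) = 8
Overlap = 2 / 8 = 1/4

1/4


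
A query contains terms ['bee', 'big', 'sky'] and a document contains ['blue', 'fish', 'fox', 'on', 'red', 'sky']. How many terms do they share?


Query terms: ['bee', 'big', 'sky']
Document terms: ['blue', 'fish', 'fox', 'on', 'red', 'sky']
Common terms: ['sky']
Overlap count = 1

1


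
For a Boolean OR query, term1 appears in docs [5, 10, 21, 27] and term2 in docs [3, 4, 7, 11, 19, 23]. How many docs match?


Boolean OR: find union of posting lists
term1 docs: [5, 10, 21, 27]
term2 docs: [3, 4, 7, 11, 19, 23]
Union: [3, 4, 5, 7, 10, 11, 19, 21, 23, 27]
|union| = 10

10


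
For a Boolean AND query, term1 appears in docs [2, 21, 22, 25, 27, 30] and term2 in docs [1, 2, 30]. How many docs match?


Boolean AND: find intersection of posting lists
term1 docs: [2, 21, 22, 25, 27, 30]
term2 docs: [1, 2, 30]
Intersection: [2, 30]
|intersection| = 2

2


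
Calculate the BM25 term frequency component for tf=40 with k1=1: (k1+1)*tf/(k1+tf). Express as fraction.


BM25 TF component = (k1+1)*tf / (k1+tf)
k1 = 1, tf = 40
Numerator = (1+1)*40 = 80
Denominator = 1 + 40 = 41
= 80/41 = 80/41

80/41


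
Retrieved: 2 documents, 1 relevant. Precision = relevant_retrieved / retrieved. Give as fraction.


Precision = relevant_retrieved / total_retrieved
= 1 / 2
= 1 / (1 + 1)
= 1/2

1/2


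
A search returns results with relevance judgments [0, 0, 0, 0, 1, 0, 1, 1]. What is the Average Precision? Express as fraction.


Computing P@k for each relevant position:
Position 1: not relevant
Position 2: not relevant
Position 3: not relevant
Position 4: not relevant
Position 5: relevant, P@5 = 1/5 = 1/5
Position 6: not relevant
Position 7: relevant, P@7 = 2/7 = 2/7
Position 8: relevant, P@8 = 3/8 = 3/8
Sum of P@k = 1/5 + 2/7 + 3/8 = 241/280
AP = 241/280 / 3 = 241/840

241/840


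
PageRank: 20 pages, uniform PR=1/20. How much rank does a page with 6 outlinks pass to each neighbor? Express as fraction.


Initial PR = 1/20 = 1/20
Outlinks = 6
Contribution per link = PR / outlinks
= 1/20 / 6
= 1/120

1/120


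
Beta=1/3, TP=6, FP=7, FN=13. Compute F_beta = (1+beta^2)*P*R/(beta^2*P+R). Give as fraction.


P = TP/(TP+FP) = 6/13 = 6/13
R = TP/(TP+FN) = 6/19 = 6/19
beta^2 = 1/3^2 = 1/9
(1 + beta^2) = 10/9
Numerator = (1+beta^2)*P*R = 40/247
Denominator = beta^2*P + R = 2/39 + 6/19 = 272/741
F_beta = 15/34

15/34


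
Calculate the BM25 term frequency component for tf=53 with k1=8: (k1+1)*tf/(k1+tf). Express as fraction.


BM25 TF component = (k1+1)*tf / (k1+tf)
k1 = 8, tf = 53
Numerator = (8+1)*53 = 477
Denominator = 8 + 53 = 61
= 477/61 = 477/61

477/61


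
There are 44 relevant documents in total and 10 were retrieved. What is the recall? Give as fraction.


Recall = retrieved_relevant / total_relevant
= 10 / 44
= 10 / (10 + 34)
= 5/22

5/22


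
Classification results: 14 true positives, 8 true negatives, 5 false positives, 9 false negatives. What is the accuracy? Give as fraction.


Accuracy = (TP + TN) / (TP + TN + FP + FN)
TP + TN = 14 + 8 = 22
Total = 14 + 8 + 5 + 9 = 36
Accuracy = 22 / 36 = 11/18

11/18


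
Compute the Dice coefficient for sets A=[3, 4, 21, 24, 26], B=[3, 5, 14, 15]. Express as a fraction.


A intersect B = [3]
|A intersect B| = 1
|A| = 5, |B| = 4
Dice = 2*1 / (5+4)
= 2 / 9 = 2/9

2/9


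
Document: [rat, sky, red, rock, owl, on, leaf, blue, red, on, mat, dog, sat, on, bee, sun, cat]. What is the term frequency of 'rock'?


Document has 17 words
Scanning for 'rock':
Found at positions: [3]
Count = 1

1


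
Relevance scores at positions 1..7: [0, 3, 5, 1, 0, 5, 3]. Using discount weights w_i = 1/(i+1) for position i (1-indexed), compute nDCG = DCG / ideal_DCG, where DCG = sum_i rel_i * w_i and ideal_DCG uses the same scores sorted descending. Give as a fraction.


Position discount weights w_i = 1/(i+1) for i=1..7:
Weights = [1/2, 1/3, 1/4, 1/5, 1/6, 1/7, 1/8]
Actual relevance: [0, 3, 5, 1, 0, 5, 3]
DCG = 0/2 + 3/3 + 5/4 + 1/5 + 0/6 + 5/7 + 3/8 = 991/280
Ideal relevance (sorted desc): [5, 5, 3, 3, 1, 0, 0]
Ideal DCG = 5/2 + 5/3 + 3/4 + 3/5 + 1/6 + 0/7 + 0/8 = 341/60
nDCG = DCG / ideal_DCG = 991/280 / 341/60 = 2973/4774

2973/4774


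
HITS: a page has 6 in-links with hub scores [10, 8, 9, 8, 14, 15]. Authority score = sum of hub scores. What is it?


Authority = sum of hub scores of in-linkers
In-link 1: hub score = 10
In-link 2: hub score = 8
In-link 3: hub score = 9
In-link 4: hub score = 8
In-link 5: hub score = 14
In-link 6: hub score = 15
Authority = 10 + 8 + 9 + 8 + 14 + 15 = 64

64


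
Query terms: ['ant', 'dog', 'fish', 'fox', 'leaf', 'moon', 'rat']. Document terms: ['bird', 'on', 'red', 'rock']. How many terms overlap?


Query terms: ['ant', 'dog', 'fish', 'fox', 'leaf', 'moon', 'rat']
Document terms: ['bird', 'on', 'red', 'rock']
Common terms: []
Overlap count = 0

0


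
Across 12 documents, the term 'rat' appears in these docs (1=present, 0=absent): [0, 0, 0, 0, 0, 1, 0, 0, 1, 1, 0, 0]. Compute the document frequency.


Checking each document for 'rat':
Doc 1: absent
Doc 2: absent
Doc 3: absent
Doc 4: absent
Doc 5: absent
Doc 6: present
Doc 7: absent
Doc 8: absent
Doc 9: present
Doc 10: present
Doc 11: absent
Doc 12: absent
df = sum of presences = 0 + 0 + 0 + 0 + 0 + 1 + 0 + 0 + 1 + 1 + 0 + 0 = 3

3


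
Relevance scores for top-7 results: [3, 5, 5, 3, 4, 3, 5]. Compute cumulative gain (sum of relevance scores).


Cumulative Gain = sum of relevance scores
Position 1: rel=3, running sum=3
Position 2: rel=5, running sum=8
Position 3: rel=5, running sum=13
Position 4: rel=3, running sum=16
Position 5: rel=4, running sum=20
Position 6: rel=3, running sum=23
Position 7: rel=5, running sum=28
CG = 28

28


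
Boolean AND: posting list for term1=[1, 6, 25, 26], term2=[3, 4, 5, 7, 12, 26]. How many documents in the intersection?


Boolean AND: find intersection of posting lists
term1 docs: [1, 6, 25, 26]
term2 docs: [3, 4, 5, 7, 12, 26]
Intersection: [26]
|intersection| = 1

1


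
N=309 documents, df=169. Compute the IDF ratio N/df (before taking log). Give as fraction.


IDF ratio = N / df
= 309 / 169
= 309/169

309/169


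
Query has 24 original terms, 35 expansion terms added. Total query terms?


Original terms: 24
Expansion terms: 35
Total = 24 + 35 = 59

59


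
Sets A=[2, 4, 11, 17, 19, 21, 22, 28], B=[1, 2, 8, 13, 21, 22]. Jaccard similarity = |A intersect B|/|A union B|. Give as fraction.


A intersect B = [2, 21, 22]
|A intersect B| = 3
A union B = [1, 2, 4, 8, 11, 13, 17, 19, 21, 22, 28]
|A union B| = 11
Jaccard = 3/11 = 3/11

3/11


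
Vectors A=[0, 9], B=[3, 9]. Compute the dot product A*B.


Dot product = sum of element-wise products
A[0]*B[0] = 0*3 = 0
A[1]*B[1] = 9*9 = 81
Sum = 0 + 81 = 81

81


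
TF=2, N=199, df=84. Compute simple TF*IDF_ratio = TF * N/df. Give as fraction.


TF * (N/df)
= 2 * (199/84)
= 2 * 199/84
= 199/42

199/42


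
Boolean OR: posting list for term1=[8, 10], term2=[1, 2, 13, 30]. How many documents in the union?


Boolean OR: find union of posting lists
term1 docs: [8, 10]
term2 docs: [1, 2, 13, 30]
Union: [1, 2, 8, 10, 13, 30]
|union| = 6

6


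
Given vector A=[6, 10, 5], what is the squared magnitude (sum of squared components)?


|A|^2 = sum of squared components
A[0]^2 = 6^2 = 36
A[1]^2 = 10^2 = 100
A[2]^2 = 5^2 = 25
Sum = 36 + 100 + 25 = 161

161


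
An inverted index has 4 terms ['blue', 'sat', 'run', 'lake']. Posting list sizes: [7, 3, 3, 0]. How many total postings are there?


Summing posting list sizes:
'blue': 7 postings
'sat': 3 postings
'run': 3 postings
'lake': 0 postings
Total = 7 + 3 + 3 + 0 = 13

13


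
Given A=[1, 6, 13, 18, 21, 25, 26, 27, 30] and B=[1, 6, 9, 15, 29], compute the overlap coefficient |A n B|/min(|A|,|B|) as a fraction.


A intersect B = [1, 6]
|A intersect B| = 2
min(|A|, |B|) = min(9, 5) = 5
Overlap = 2 / 5 = 2/5

2/5


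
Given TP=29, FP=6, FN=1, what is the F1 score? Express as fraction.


F1 = 2 * P * R / (P + R)
P = TP/(TP+FP) = 29/35 = 29/35
R = TP/(TP+FN) = 29/30 = 29/30
2 * P * R = 2 * 29/35 * 29/30 = 841/525
P + R = 29/35 + 29/30 = 377/210
F1 = 841/525 / 377/210 = 58/65

58/65


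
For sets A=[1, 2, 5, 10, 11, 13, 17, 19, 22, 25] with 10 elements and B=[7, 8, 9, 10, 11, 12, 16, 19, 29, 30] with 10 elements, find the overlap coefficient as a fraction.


A intersect B = [10, 11, 19]
|A intersect B| = 3
min(|A|, |B|) = min(10, 10) = 10
Overlap = 3 / 10 = 3/10

3/10


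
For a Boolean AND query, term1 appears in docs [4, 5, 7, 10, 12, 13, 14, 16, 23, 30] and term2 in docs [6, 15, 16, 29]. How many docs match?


Boolean AND: find intersection of posting lists
term1 docs: [4, 5, 7, 10, 12, 13, 14, 16, 23, 30]
term2 docs: [6, 15, 16, 29]
Intersection: [16]
|intersection| = 1

1


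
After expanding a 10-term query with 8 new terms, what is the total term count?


Original terms: 10
Expansion terms: 8
Total = 10 + 8 = 18

18


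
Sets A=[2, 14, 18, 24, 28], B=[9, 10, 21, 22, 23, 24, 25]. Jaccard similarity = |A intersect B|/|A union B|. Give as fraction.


A intersect B = [24]
|A intersect B| = 1
A union B = [2, 9, 10, 14, 18, 21, 22, 23, 24, 25, 28]
|A union B| = 11
Jaccard = 1/11 = 1/11

1/11


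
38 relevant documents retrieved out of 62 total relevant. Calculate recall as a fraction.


Recall = retrieved_relevant / total_relevant
= 38 / 62
= 38 / (38 + 24)
= 19/31

19/31


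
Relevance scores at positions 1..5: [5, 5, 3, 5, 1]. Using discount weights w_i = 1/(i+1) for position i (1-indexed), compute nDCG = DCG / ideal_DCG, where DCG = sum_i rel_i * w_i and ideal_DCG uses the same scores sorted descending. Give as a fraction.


Position discount weights w_i = 1/(i+1) for i=1..5:
Weights = [1/2, 1/3, 1/4, 1/5, 1/6]
Actual relevance: [5, 5, 3, 5, 1]
DCG = 5/2 + 5/3 + 3/4 + 5/5 + 1/6 = 73/12
Ideal relevance (sorted desc): [5, 5, 5, 3, 1]
Ideal DCG = 5/2 + 5/3 + 5/4 + 3/5 + 1/6 = 371/60
nDCG = DCG / ideal_DCG = 73/12 / 371/60 = 365/371

365/371


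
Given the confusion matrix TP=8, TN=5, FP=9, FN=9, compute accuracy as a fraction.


Accuracy = (TP + TN) / (TP + TN + FP + FN)
TP + TN = 8 + 5 = 13
Total = 8 + 5 + 9 + 9 = 31
Accuracy = 13 / 31 = 13/31

13/31


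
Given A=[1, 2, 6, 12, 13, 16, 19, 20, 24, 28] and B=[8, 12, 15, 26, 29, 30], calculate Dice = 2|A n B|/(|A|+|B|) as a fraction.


A intersect B = [12]
|A intersect B| = 1
|A| = 10, |B| = 6
Dice = 2*1 / (10+6)
= 2 / 16 = 1/8

1/8


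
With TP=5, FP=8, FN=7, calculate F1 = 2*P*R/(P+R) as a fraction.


F1 = 2 * P * R / (P + R)
P = TP/(TP+FP) = 5/13 = 5/13
R = TP/(TP+FN) = 5/12 = 5/12
2 * P * R = 2 * 5/13 * 5/12 = 25/78
P + R = 5/13 + 5/12 = 125/156
F1 = 25/78 / 125/156 = 2/5

2/5


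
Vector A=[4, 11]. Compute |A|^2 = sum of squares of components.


|A|^2 = sum of squared components
A[0]^2 = 4^2 = 16
A[1]^2 = 11^2 = 121
Sum = 16 + 121 = 137

137


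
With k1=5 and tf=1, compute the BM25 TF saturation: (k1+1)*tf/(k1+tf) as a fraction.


BM25 TF component = (k1+1)*tf / (k1+tf)
k1 = 5, tf = 1
Numerator = (5+1)*1 = 6
Denominator = 5 + 1 = 6
= 6/6 = 1

1


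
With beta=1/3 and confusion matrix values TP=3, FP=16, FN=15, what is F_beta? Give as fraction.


P = TP/(TP+FP) = 3/19 = 3/19
R = TP/(TP+FN) = 3/18 = 1/6
beta^2 = 1/3^2 = 1/9
(1 + beta^2) = 10/9
Numerator = (1+beta^2)*P*R = 5/171
Denominator = beta^2*P + R = 1/57 + 1/6 = 7/38
F_beta = 10/63

10/63


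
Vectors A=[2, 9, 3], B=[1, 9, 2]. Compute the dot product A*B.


Dot product = sum of element-wise products
A[0]*B[0] = 2*1 = 2
A[1]*B[1] = 9*9 = 81
A[2]*B[2] = 3*2 = 6
Sum = 2 + 81 + 6 = 89

89


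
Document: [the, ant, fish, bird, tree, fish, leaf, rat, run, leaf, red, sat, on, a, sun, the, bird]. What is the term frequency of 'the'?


Document has 17 words
Scanning for 'the':
Found at positions: [0, 15]
Count = 2

2


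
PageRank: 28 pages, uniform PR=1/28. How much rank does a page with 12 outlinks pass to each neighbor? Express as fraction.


Initial PR = 1/28 = 1/28
Outlinks = 12
Contribution per link = PR / outlinks
= 1/28 / 12
= 1/336

1/336


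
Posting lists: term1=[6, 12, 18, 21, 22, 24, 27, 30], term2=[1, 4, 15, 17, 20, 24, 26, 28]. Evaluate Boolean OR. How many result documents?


Boolean OR: find union of posting lists
term1 docs: [6, 12, 18, 21, 22, 24, 27, 30]
term2 docs: [1, 4, 15, 17, 20, 24, 26, 28]
Union: [1, 4, 6, 12, 15, 17, 18, 20, 21, 22, 24, 26, 27, 28, 30]
|union| = 15

15


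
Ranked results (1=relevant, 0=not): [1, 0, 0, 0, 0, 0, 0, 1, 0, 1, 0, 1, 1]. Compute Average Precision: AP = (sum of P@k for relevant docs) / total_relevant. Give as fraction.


Computing P@k for each relevant position:
Position 1: relevant, P@1 = 1/1 = 1
Position 2: not relevant
Position 3: not relevant
Position 4: not relevant
Position 5: not relevant
Position 6: not relevant
Position 7: not relevant
Position 8: relevant, P@8 = 2/8 = 1/4
Position 9: not relevant
Position 10: relevant, P@10 = 3/10 = 3/10
Position 11: not relevant
Position 12: relevant, P@12 = 4/12 = 1/3
Position 13: relevant, P@13 = 5/13 = 5/13
Sum of P@k = 1 + 1/4 + 3/10 + 1/3 + 5/13 = 1769/780
AP = 1769/780 / 5 = 1769/3900

1769/3900


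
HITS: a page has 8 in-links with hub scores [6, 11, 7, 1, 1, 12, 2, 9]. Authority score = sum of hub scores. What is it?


Authority = sum of hub scores of in-linkers
In-link 1: hub score = 6
In-link 2: hub score = 11
In-link 3: hub score = 7
In-link 4: hub score = 1
In-link 5: hub score = 1
In-link 6: hub score = 12
In-link 7: hub score = 2
In-link 8: hub score = 9
Authority = 6 + 11 + 7 + 1 + 1 + 12 + 2 + 9 = 49

49


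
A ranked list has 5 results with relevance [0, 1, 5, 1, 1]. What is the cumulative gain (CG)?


Cumulative Gain = sum of relevance scores
Position 1: rel=0, running sum=0
Position 2: rel=1, running sum=1
Position 3: rel=5, running sum=6
Position 4: rel=1, running sum=7
Position 5: rel=1, running sum=8
CG = 8

8


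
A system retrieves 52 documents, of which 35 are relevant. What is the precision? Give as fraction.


Precision = relevant_retrieved / total_retrieved
= 35 / 52
= 35 / (35 + 17)
= 35/52

35/52


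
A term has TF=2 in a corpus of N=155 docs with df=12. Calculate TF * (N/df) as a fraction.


TF * (N/df)
= 2 * (155/12)
= 2 * 155/12
= 155/6

155/6


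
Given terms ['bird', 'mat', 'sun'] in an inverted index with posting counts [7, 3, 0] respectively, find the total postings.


Summing posting list sizes:
'bird': 7 postings
'mat': 3 postings
'sun': 0 postings
Total = 7 + 3 + 0 = 10

10


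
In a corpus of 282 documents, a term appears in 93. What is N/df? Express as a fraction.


IDF ratio = N / df
= 282 / 93
= 94/31

94/31


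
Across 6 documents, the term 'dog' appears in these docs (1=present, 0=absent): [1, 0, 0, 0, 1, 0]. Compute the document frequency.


Checking each document for 'dog':
Doc 1: present
Doc 2: absent
Doc 3: absent
Doc 4: absent
Doc 5: present
Doc 6: absent
df = sum of presences = 1 + 0 + 0 + 0 + 1 + 0 = 2

2


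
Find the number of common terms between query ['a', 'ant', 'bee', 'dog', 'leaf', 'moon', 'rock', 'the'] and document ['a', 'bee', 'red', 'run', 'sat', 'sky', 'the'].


Query terms: ['a', 'ant', 'bee', 'dog', 'leaf', 'moon', 'rock', 'the']
Document terms: ['a', 'bee', 'red', 'run', 'sat', 'sky', 'the']
Common terms: ['a', 'bee', 'the']
Overlap count = 3

3


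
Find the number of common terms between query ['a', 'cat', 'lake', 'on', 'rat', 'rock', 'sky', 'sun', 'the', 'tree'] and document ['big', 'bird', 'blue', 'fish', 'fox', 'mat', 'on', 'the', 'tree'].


Query terms: ['a', 'cat', 'lake', 'on', 'rat', 'rock', 'sky', 'sun', 'the', 'tree']
Document terms: ['big', 'bird', 'blue', 'fish', 'fox', 'mat', 'on', 'the', 'tree']
Common terms: ['on', 'the', 'tree']
Overlap count = 3

3


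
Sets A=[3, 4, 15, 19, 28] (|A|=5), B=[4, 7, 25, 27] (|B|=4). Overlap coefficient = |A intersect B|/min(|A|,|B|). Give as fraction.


A intersect B = [4]
|A intersect B| = 1
min(|A|, |B|) = min(5, 4) = 4
Overlap = 1 / 4 = 1/4

1/4


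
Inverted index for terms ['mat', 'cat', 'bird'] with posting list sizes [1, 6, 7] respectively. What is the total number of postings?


Summing posting list sizes:
'mat': 1 postings
'cat': 6 postings
'bird': 7 postings
Total = 1 + 6 + 7 = 14

14


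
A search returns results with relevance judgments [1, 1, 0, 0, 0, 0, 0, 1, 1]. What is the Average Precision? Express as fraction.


Computing P@k for each relevant position:
Position 1: relevant, P@1 = 1/1 = 1
Position 2: relevant, P@2 = 2/2 = 1
Position 3: not relevant
Position 4: not relevant
Position 5: not relevant
Position 6: not relevant
Position 7: not relevant
Position 8: relevant, P@8 = 3/8 = 3/8
Position 9: relevant, P@9 = 4/9 = 4/9
Sum of P@k = 1 + 1 + 3/8 + 4/9 = 203/72
AP = 203/72 / 4 = 203/288

203/288


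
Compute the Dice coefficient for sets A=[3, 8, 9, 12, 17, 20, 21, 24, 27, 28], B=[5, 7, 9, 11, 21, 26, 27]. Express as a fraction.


A intersect B = [9, 21, 27]
|A intersect B| = 3
|A| = 10, |B| = 7
Dice = 2*3 / (10+7)
= 6 / 17 = 6/17

6/17


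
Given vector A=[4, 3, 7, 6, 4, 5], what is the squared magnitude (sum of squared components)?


|A|^2 = sum of squared components
A[0]^2 = 4^2 = 16
A[1]^2 = 3^2 = 9
A[2]^2 = 7^2 = 49
A[3]^2 = 6^2 = 36
A[4]^2 = 4^2 = 16
A[5]^2 = 5^2 = 25
Sum = 16 + 9 + 49 + 36 + 16 + 25 = 151

151


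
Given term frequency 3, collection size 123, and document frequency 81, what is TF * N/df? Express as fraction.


TF * (N/df)
= 3 * (123/81)
= 3 * 41/27
= 41/9

41/9


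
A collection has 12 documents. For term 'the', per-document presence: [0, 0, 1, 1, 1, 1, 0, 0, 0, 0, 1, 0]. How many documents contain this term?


Checking each document for 'the':
Doc 1: absent
Doc 2: absent
Doc 3: present
Doc 4: present
Doc 5: present
Doc 6: present
Doc 7: absent
Doc 8: absent
Doc 9: absent
Doc 10: absent
Doc 11: present
Doc 12: absent
df = sum of presences = 0 + 0 + 1 + 1 + 1 + 1 + 0 + 0 + 0 + 0 + 1 + 0 = 5

5


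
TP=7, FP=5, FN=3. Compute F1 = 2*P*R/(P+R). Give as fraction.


F1 = 2 * P * R / (P + R)
P = TP/(TP+FP) = 7/12 = 7/12
R = TP/(TP+FN) = 7/10 = 7/10
2 * P * R = 2 * 7/12 * 7/10 = 49/60
P + R = 7/12 + 7/10 = 77/60
F1 = 49/60 / 77/60 = 7/11

7/11


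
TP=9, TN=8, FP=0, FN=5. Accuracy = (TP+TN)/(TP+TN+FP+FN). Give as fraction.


Accuracy = (TP + TN) / (TP + TN + FP + FN)
TP + TN = 9 + 8 = 17
Total = 9 + 8 + 0 + 5 = 22
Accuracy = 17 / 22 = 17/22

17/22


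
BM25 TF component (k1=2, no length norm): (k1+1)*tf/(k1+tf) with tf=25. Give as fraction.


BM25 TF component = (k1+1)*tf / (k1+tf)
k1 = 2, tf = 25
Numerator = (2+1)*25 = 75
Denominator = 2 + 25 = 27
= 75/27 = 25/9

25/9


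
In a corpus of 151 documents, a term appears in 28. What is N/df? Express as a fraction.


IDF ratio = N / df
= 151 / 28
= 151/28

151/28


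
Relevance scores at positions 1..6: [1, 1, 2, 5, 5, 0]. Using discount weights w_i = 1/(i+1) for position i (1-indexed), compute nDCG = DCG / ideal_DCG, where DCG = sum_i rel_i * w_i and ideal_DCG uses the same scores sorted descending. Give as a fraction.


Position discount weights w_i = 1/(i+1) for i=1..6:
Weights = [1/2, 1/3, 1/4, 1/5, 1/6, 1/7]
Actual relevance: [1, 1, 2, 5, 5, 0]
DCG = 1/2 + 1/3 + 2/4 + 5/5 + 5/6 + 0/7 = 19/6
Ideal relevance (sorted desc): [5, 5, 2, 1, 1, 0]
Ideal DCG = 5/2 + 5/3 + 2/4 + 1/5 + 1/6 + 0/7 = 151/30
nDCG = DCG / ideal_DCG = 19/6 / 151/30 = 95/151

95/151


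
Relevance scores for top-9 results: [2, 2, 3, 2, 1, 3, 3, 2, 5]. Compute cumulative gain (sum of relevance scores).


Cumulative Gain = sum of relevance scores
Position 1: rel=2, running sum=2
Position 2: rel=2, running sum=4
Position 3: rel=3, running sum=7
Position 4: rel=2, running sum=9
Position 5: rel=1, running sum=10
Position 6: rel=3, running sum=13
Position 7: rel=3, running sum=16
Position 8: rel=2, running sum=18
Position 9: rel=5, running sum=23
CG = 23

23


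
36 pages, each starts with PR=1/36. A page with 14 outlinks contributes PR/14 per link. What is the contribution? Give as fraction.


Initial PR = 1/36 = 1/36
Outlinks = 14
Contribution per link = PR / outlinks
= 1/36 / 14
= 1/504

1/504


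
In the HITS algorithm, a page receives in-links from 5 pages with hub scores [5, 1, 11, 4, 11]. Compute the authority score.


Authority = sum of hub scores of in-linkers
In-link 1: hub score = 5
In-link 2: hub score = 1
In-link 3: hub score = 11
In-link 4: hub score = 4
In-link 5: hub score = 11
Authority = 5 + 1 + 11 + 4 + 11 = 32

32


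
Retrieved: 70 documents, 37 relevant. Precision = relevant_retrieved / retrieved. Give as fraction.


Precision = relevant_retrieved / total_retrieved
= 37 / 70
= 37 / (37 + 33)
= 37/70

37/70


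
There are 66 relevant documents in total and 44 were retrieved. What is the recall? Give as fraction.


Recall = retrieved_relevant / total_relevant
= 44 / 66
= 44 / (44 + 22)
= 2/3

2/3


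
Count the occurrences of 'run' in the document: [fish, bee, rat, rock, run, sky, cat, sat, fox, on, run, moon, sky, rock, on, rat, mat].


Document has 17 words
Scanning for 'run':
Found at positions: [4, 10]
Count = 2

2


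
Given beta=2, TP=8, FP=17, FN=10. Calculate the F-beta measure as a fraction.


P = TP/(TP+FP) = 8/25 = 8/25
R = TP/(TP+FN) = 8/18 = 4/9
beta^2 = 2^2 = 4
(1 + beta^2) = 5
Numerator = (1+beta^2)*P*R = 32/45
Denominator = beta^2*P + R = 32/25 + 4/9 = 388/225
F_beta = 40/97

40/97


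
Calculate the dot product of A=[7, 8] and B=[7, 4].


Dot product = sum of element-wise products
A[0]*B[0] = 7*7 = 49
A[1]*B[1] = 8*4 = 32
Sum = 49 + 32 = 81

81


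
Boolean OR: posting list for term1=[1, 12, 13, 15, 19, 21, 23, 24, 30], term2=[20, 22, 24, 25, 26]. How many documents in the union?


Boolean OR: find union of posting lists
term1 docs: [1, 12, 13, 15, 19, 21, 23, 24, 30]
term2 docs: [20, 22, 24, 25, 26]
Union: [1, 12, 13, 15, 19, 20, 21, 22, 23, 24, 25, 26, 30]
|union| = 13

13


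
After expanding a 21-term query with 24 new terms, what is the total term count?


Original terms: 21
Expansion terms: 24
Total = 21 + 24 = 45

45


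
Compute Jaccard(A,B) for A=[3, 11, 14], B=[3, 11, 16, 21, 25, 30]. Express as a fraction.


A intersect B = [3, 11]
|A intersect B| = 2
A union B = [3, 11, 14, 16, 21, 25, 30]
|A union B| = 7
Jaccard = 2/7 = 2/7

2/7


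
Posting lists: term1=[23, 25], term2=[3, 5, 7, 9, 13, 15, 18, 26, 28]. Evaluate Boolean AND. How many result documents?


Boolean AND: find intersection of posting lists
term1 docs: [23, 25]
term2 docs: [3, 5, 7, 9, 13, 15, 18, 26, 28]
Intersection: []
|intersection| = 0

0


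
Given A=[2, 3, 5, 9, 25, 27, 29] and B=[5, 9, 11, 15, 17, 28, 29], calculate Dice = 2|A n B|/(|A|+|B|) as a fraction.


A intersect B = [5, 9, 29]
|A intersect B| = 3
|A| = 7, |B| = 7
Dice = 2*3 / (7+7)
= 6 / 14 = 3/7

3/7


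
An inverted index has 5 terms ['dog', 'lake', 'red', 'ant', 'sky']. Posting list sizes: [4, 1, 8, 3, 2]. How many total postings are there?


Summing posting list sizes:
'dog': 4 postings
'lake': 1 postings
'red': 8 postings
'ant': 3 postings
'sky': 2 postings
Total = 4 + 1 + 8 + 3 + 2 = 18

18


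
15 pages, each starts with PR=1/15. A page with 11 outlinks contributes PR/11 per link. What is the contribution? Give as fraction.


Initial PR = 1/15 = 1/15
Outlinks = 11
Contribution per link = PR / outlinks
= 1/15 / 11
= 1/165

1/165


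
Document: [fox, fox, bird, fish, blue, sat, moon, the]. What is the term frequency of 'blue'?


Document has 8 words
Scanning for 'blue':
Found at positions: [4]
Count = 1

1


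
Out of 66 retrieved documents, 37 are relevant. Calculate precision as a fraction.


Precision = relevant_retrieved / total_retrieved
= 37 / 66
= 37 / (37 + 29)
= 37/66

37/66


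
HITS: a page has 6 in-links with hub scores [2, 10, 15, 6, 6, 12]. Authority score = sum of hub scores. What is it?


Authority = sum of hub scores of in-linkers
In-link 1: hub score = 2
In-link 2: hub score = 10
In-link 3: hub score = 15
In-link 4: hub score = 6
In-link 5: hub score = 6
In-link 6: hub score = 12
Authority = 2 + 10 + 15 + 6 + 6 + 12 = 51

51


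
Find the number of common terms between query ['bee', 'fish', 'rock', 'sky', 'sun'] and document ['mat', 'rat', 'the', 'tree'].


Query terms: ['bee', 'fish', 'rock', 'sky', 'sun']
Document terms: ['mat', 'rat', 'the', 'tree']
Common terms: []
Overlap count = 0

0


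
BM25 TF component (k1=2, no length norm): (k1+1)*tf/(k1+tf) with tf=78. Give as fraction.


BM25 TF component = (k1+1)*tf / (k1+tf)
k1 = 2, tf = 78
Numerator = (2+1)*78 = 234
Denominator = 2 + 78 = 80
= 234/80 = 117/40

117/40


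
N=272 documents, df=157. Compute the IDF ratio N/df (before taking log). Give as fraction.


IDF ratio = N / df
= 272 / 157
= 272/157

272/157


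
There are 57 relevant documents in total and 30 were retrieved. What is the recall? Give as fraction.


Recall = retrieved_relevant / total_relevant
= 30 / 57
= 30 / (30 + 27)
= 10/19

10/19


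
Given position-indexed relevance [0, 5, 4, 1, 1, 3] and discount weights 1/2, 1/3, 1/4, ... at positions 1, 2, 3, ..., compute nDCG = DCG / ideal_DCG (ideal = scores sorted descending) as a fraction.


Position discount weights w_i = 1/(i+1) for i=1..6:
Weights = [1/2, 1/3, 1/4, 1/5, 1/6, 1/7]
Actual relevance: [0, 5, 4, 1, 1, 3]
DCG = 0/2 + 5/3 + 4/4 + 1/5 + 1/6 + 3/7 = 727/210
Ideal relevance (sorted desc): [5, 4, 3, 1, 1, 0]
Ideal DCG = 5/2 + 4/3 + 3/4 + 1/5 + 1/6 + 0/7 = 99/20
nDCG = DCG / ideal_DCG = 727/210 / 99/20 = 1454/2079

1454/2079


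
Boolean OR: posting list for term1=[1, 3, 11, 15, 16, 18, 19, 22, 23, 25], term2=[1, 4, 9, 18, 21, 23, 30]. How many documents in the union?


Boolean OR: find union of posting lists
term1 docs: [1, 3, 11, 15, 16, 18, 19, 22, 23, 25]
term2 docs: [1, 4, 9, 18, 21, 23, 30]
Union: [1, 3, 4, 9, 11, 15, 16, 18, 19, 21, 22, 23, 25, 30]
|union| = 14

14


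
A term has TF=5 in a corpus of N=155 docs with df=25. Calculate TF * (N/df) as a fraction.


TF * (N/df)
= 5 * (155/25)
= 5 * 31/5
= 31

31


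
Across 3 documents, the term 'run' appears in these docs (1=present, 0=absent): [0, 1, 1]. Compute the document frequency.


Checking each document for 'run':
Doc 1: absent
Doc 2: present
Doc 3: present
df = sum of presences = 0 + 1 + 1 = 2

2


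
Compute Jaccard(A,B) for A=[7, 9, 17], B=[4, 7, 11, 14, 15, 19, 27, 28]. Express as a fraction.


A intersect B = [7]
|A intersect B| = 1
A union B = [4, 7, 9, 11, 14, 15, 17, 19, 27, 28]
|A union B| = 10
Jaccard = 1/10 = 1/10

1/10


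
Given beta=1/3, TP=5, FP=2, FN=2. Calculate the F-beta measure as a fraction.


P = TP/(TP+FP) = 5/7 = 5/7
R = TP/(TP+FN) = 5/7 = 5/7
beta^2 = 1/3^2 = 1/9
(1 + beta^2) = 10/9
Numerator = (1+beta^2)*P*R = 250/441
Denominator = beta^2*P + R = 5/63 + 5/7 = 50/63
F_beta = 5/7

5/7


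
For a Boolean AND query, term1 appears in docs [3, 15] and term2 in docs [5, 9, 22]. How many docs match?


Boolean AND: find intersection of posting lists
term1 docs: [3, 15]
term2 docs: [5, 9, 22]
Intersection: []
|intersection| = 0

0


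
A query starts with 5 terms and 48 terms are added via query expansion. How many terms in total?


Original terms: 5
Expansion terms: 48
Total = 5 + 48 = 53

53


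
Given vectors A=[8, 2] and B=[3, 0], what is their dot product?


Dot product = sum of element-wise products
A[0]*B[0] = 8*3 = 24
A[1]*B[1] = 2*0 = 0
Sum = 24 + 0 = 24

24


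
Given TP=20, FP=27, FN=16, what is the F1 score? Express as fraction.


F1 = 2 * P * R / (P + R)
P = TP/(TP+FP) = 20/47 = 20/47
R = TP/(TP+FN) = 20/36 = 5/9
2 * P * R = 2 * 20/47 * 5/9 = 200/423
P + R = 20/47 + 5/9 = 415/423
F1 = 200/423 / 415/423 = 40/83

40/83


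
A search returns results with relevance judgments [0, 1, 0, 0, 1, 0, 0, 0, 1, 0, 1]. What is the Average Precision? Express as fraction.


Computing P@k for each relevant position:
Position 1: not relevant
Position 2: relevant, P@2 = 1/2 = 1/2
Position 3: not relevant
Position 4: not relevant
Position 5: relevant, P@5 = 2/5 = 2/5
Position 6: not relevant
Position 7: not relevant
Position 8: not relevant
Position 9: relevant, P@9 = 3/9 = 1/3
Position 10: not relevant
Position 11: relevant, P@11 = 4/11 = 4/11
Sum of P@k = 1/2 + 2/5 + 1/3 + 4/11 = 527/330
AP = 527/330 / 4 = 527/1320

527/1320


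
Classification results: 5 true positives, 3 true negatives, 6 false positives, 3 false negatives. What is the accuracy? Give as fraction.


Accuracy = (TP + TN) / (TP + TN + FP + FN)
TP + TN = 5 + 3 = 8
Total = 5 + 3 + 6 + 3 = 17
Accuracy = 8 / 17 = 8/17

8/17
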